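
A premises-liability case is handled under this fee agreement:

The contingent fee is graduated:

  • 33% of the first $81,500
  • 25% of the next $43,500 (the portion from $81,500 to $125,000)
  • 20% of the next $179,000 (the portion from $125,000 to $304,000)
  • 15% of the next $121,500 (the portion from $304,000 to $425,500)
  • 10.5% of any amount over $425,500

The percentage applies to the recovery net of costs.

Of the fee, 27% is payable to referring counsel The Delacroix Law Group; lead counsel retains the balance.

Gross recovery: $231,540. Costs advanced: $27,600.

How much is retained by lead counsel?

Fee base (net of costs): $231,540 − $27,600 = $203,940
First $81,500 at 33% = $26,895.00
Next $43,500 at 25% = $10,875.00
Remaining $78,940 at 20% = $15,788.00
Fee: $26,895.00 + $10,875.00 + $15,788.00 = $53,558.00
Referral share: 27% of $53,558.00 = $14,460.66; lead counsel retains $53,558.00 − $14,460.66 = $39,097.34.

$39,097.34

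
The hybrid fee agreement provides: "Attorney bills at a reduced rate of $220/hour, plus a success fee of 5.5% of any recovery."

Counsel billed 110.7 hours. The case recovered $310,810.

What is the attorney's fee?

Hourly: 110.7 × $220 = $24,354.00
Success fee: 5.5% of $310,810 = $17,094.55
Total: $24,354.00 + $17,094.55 = $41,448.55

$41,448.55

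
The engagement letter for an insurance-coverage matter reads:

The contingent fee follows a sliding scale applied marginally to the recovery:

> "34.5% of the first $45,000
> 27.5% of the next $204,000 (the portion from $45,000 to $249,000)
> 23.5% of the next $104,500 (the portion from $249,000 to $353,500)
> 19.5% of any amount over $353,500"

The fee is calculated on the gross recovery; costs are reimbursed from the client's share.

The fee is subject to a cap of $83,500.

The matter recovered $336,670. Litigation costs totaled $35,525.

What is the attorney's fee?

Fee base is the gross recovery, $336,670; costs are reimbursed separately.
First $45,000 at 34.5% = $15,525.00
Next $204,000 at 27.5% = $56,100.00
Remaining $87,670 at 23.5% = $20,602.45
Fee: $15,525.00 + $56,100.00 + $20,602.45 = $92,227.45
$92,227.45 exceeds the $83,500 cap, so the fee is capped at $83,500.00.

$83,500.00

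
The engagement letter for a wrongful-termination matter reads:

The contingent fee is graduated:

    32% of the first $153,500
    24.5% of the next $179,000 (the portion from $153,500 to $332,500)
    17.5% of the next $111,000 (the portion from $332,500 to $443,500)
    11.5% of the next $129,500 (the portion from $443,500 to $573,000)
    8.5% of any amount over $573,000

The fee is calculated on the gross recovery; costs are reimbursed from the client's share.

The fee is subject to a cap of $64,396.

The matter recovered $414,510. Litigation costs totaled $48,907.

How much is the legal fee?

Fee base is the gross recovery, $414,510; costs are reimbursed separately.
First $153,500 at 32% = $49,120.00
Next $179,000 at 24.5% = $43,855.00
Remaining $82,010 at 17.5% = $14,351.75
Fee: $49,120.00 + $43,855.00 + $14,351.75 = $107,326.75
$107,326.75 exceeds the $64,396 cap, so the fee is capped at $64,396.00.

$64,396.00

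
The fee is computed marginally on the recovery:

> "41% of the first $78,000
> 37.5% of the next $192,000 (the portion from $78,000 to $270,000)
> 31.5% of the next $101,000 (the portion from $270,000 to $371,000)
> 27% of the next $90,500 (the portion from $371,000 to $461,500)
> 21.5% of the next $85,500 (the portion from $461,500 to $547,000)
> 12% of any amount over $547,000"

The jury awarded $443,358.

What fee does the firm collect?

$155,331.66

First $78,000 at 41% = $31,980.00
Next $192,000 at 37.5% = $72,000.00
Next $101,000 at 31.5% = $31,815.00
Remaining $72,358 at 27% = $19,536.66
Fee: $31,980.00 + $72,000.00 + $31,815.00 + $19,536.66 = $155,331.66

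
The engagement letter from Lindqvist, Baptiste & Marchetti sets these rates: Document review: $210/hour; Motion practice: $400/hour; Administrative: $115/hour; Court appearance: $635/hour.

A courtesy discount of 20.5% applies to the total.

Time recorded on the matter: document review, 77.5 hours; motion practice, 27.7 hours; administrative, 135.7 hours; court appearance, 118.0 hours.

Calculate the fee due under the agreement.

Document review: 77.5 × $210 = $16,275.00
Motion practice: 27.7 × $400 = $11,080.00
Administrative: 135.7 × $115 = $15,605.50
Court appearance: 118.0 × $635 = $74,930.00
Subtotal: $117,890.50
Less 20.5% discount: −$24,167.55
Total: $117,890.50 − $24,167.55 = $93,722.95

$93,722.95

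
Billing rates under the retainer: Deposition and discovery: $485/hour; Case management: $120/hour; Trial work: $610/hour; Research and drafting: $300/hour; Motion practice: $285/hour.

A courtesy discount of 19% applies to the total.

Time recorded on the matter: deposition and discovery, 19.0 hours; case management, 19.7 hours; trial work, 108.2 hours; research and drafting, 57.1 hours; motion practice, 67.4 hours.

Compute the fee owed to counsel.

$92,275.20

Deposition and discovery: 19.0 × $485 = $9,215.00
Case management: 19.7 × $120 = $2,364.00
Trial work: 108.2 × $610 = $66,002.00
Research and drafting: 57.1 × $300 = $17,130.00
Motion practice: 67.4 × $285 = $19,209.00
Subtotal: $113,920.00
Less 19% discount: −$21,644.80
Total: $113,920.00 − $21,644.80 = $92,275.20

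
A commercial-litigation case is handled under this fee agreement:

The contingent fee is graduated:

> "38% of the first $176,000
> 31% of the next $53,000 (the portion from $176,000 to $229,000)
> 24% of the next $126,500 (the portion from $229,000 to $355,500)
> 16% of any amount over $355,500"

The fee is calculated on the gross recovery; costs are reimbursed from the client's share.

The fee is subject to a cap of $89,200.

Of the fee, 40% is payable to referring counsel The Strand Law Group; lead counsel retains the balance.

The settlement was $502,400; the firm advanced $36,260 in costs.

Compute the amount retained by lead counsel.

$53,520.00

Fee base is the gross recovery, $502,400; costs are reimbursed separately.
First $176,000 at 38% = $66,880.00
Next $53,000 at 31% = $16,430.00
Next $126,500 at 24% = $30,360.00
Remaining $146,900 at 16% = $23,504.00
Fee: $66,880.00 + $16,430.00 + $30,360.00 + $23,504.00 = $137,174.00
$137,174.00 exceeds the $89,200 cap, so the fee is capped at $89,200.00.
Referral share: 40% of $89,200.00 = $35,680.00; lead counsel retains $89,200.00 − $35,680.00 = $53,520.00.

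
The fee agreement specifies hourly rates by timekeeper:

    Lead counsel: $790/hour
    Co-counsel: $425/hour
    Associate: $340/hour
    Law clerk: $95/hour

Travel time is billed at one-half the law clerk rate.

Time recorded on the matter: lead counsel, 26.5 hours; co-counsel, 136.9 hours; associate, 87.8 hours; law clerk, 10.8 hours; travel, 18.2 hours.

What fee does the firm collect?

$110,860.00

Lead counsel: 26.5 × $790 = $20,935.00
Co-counsel: 136.9 × $425 = $58,182.50
Associate: 87.8 × $340 = $29,852.00
Law clerk: 10.8 × $95 = $1,026.00
Subtotal: $20,935.00 + $58,182.50 + $29,852.00 + $1,026.00 = $109,995.50
Travel: 18.2 × ($95 ÷ 2) = 18.2 × $47.50 = $864.50
Total: $109,995.50 + $864.50 = $110,860.00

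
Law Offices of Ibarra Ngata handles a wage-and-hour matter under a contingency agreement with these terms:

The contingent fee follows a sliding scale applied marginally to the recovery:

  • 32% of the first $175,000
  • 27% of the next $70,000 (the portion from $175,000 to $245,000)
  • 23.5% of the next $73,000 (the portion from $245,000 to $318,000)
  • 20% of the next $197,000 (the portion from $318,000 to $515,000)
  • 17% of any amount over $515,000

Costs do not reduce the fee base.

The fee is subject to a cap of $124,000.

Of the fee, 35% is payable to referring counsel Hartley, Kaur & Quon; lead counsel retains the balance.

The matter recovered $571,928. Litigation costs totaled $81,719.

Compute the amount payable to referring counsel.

Fee base is the gross recovery, $571,928; costs are reimbursed separately.
First $175,000 at 32% = $56,000.00
Next $70,000 at 27% = $18,900.00
Next $73,000 at 23.5% = $17,155.00
Next $197,000 at 20% = $39,400.00
Remaining $56,928 at 17% = $9,677.76
Fee: $56,000.00 + $18,900.00 + $17,155.00 + $39,400.00 + $9,677.76 = $141,132.76
$141,132.76 exceeds the $124,000 cap, so the fee is capped at $124,000.00.
Referral share: 35% of $124,000.00 = $43,400.00; lead counsel retains $124,000.00 − $43,400.00 = $80,600.00.

$43,400.00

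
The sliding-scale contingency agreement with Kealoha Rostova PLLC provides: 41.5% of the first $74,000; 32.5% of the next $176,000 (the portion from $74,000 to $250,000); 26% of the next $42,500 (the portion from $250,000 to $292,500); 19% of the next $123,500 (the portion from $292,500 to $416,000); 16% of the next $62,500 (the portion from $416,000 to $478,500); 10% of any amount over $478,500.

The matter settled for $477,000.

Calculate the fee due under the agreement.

$132,185.00

First $74,000 at 41.5% = $30,710.00
Next $176,000 at 32.5% = $57,200.00
Next $42,500 at 26% = $11,050.00
Next $123,500 at 19% = $23,465.00
Remaining $61,000 at 16% = $9,760.00
Fee: $30,710.00 + $57,200.00 + $11,050.00 + $23,465.00 + $9,760.00 = $132,185.00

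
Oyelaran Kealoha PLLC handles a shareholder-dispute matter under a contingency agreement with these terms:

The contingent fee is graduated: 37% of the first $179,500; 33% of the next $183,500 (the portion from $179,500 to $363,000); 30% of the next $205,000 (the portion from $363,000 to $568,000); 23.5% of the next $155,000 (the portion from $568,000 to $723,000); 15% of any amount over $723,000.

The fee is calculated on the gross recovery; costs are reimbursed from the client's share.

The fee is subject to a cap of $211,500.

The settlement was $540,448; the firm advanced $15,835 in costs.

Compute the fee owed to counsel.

Fee base is the gross recovery, $540,448; costs are reimbursed separately.
First $179,500 at 37% = $66,415.00
Next $183,500 at 33% = $60,555.00
Remaining $177,448 at 30% = $53,234.40
Fee: $66,415.00 + $60,555.00 + $53,234.40 = $180,204.40
$180,204.40 is under the $211,500 cap.

$180,204.40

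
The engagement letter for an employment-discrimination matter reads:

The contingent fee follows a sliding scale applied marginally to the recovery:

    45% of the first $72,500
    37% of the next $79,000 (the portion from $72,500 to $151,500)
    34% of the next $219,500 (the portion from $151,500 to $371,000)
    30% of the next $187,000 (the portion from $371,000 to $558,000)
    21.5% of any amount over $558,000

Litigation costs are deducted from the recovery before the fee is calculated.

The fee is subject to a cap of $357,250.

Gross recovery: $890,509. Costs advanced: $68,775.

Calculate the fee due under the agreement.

$249,287.81

Fee base (net of costs): $890,509 − $68,775 = $821,734
First $72,500 at 45% = $32,625.00
Next $79,000 at 37% = $29,230.00
Next $219,500 at 34% = $74,630.00
Next $187,000 at 30% = $56,100.00
Remaining $263,734 at 21.5% = $56,702.81
Fee: $32,625.00 + $29,230.00 + $74,630.00 + $56,100.00 + $56,702.81 = $249,287.81
$249,287.81 is under the $357,250 cap.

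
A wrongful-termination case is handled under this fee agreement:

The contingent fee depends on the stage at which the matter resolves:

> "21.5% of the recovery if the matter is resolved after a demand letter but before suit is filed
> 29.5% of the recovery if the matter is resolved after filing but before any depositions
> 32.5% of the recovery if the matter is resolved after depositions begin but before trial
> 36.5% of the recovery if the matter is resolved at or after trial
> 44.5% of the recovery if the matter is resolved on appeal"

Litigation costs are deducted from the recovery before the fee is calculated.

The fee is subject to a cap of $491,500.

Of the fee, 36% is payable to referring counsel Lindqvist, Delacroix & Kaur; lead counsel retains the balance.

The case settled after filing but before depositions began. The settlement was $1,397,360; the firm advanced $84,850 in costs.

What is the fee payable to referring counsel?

Fee base (net of costs): $1,397,360 − $84,850 = $1,312,510
The matter settled after filing but before depositions began, so the 29.5% rate applies.
$1,312,510 × 29.5% = $387,190.45
$387,190.45 is under the $491,500 cap.
Referral share: 36% of $387,190.45 = $139,388.56; lead counsel retains $387,190.45 − $139,388.56 = $247,801.89.

$139,388.56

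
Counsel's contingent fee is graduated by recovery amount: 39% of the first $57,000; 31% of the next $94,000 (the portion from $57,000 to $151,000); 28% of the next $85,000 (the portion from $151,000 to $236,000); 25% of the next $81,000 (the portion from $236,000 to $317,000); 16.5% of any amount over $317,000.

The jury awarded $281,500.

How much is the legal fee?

$86,545.00

First $57,000 at 39% = $22,230.00
Next $94,000 at 31% = $29,140.00
Next $85,000 at 28% = $23,800.00
Remaining $45,500 at 25% = $11,375.00
Fee: $22,230.00 + $29,140.00 + $23,800.00 + $11,375.00 = $86,545.00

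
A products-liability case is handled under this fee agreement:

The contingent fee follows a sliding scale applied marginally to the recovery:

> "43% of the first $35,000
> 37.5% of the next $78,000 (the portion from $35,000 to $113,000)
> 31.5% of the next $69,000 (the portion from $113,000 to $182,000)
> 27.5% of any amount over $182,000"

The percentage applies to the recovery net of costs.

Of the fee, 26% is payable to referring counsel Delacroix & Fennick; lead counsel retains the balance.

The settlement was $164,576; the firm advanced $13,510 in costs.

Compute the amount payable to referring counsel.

$14,635.61

Fee base (net of costs): $164,576 − $13,510 = $151,066
First $35,000 at 43% = $15,050.00
Next $78,000 at 37.5% = $29,250.00
Remaining $38,066 at 31.5% = $11,990.79
Fee: $15,050.00 + $29,250.00 + $11,990.79 = $56,290.79
Referral share: 26% of $56,290.79 = $14,635.61; lead counsel retains $56,290.79 − $14,635.61 = $41,655.18.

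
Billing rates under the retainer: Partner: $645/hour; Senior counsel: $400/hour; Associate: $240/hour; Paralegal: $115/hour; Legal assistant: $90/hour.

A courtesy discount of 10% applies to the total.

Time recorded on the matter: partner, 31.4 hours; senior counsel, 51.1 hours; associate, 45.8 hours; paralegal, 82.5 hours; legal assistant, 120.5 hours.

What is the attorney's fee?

Partner: 31.4 × $645 = $20,253.00
Senior counsel: 51.1 × $400 = $20,440.00
Associate: 45.8 × $240 = $10,992.00
Paralegal: 82.5 × $115 = $9,487.50
Legal assistant: 120.5 × $90 = $10,845.00
Subtotal: $72,017.50
Less 10% discount: −$7,201.75
Total: $72,017.50 − $7,201.75 = $64,815.75

$64,815.75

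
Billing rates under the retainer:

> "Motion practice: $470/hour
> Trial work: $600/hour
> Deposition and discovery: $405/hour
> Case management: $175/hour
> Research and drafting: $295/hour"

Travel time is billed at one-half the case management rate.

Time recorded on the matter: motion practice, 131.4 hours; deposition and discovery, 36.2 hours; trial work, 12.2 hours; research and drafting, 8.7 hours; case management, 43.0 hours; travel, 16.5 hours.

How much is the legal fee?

Motion practice: 131.4 × $470 = $61,758.00
Trial work: 12.2 × $600 = $7,320.00
Deposition and discovery: 36.2 × $405 = $14,661.00
Case management: 43.0 × $175 = $7,525.00
Research and drafting: 8.7 × $295 = $2,566.50
Subtotal: $61,758.00 + $7,320.00 + $14,661.00 + $7,525.00 + $2,566.50 = $93,830.50
Travel: 16.5 × ($175 ÷ 2) = 16.5 × $87.50 = $1,443.75
Total: $93,830.50 + $1,443.75 = $95,274.25

$95,274.25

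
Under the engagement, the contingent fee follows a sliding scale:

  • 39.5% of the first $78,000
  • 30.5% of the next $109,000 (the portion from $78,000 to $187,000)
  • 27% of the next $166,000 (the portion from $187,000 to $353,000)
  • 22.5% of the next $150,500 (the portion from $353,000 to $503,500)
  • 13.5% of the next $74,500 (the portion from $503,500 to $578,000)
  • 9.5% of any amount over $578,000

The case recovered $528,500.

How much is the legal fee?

$146,112.50

First $78,000 at 39.5% = $30,810.00
Next $109,000 at 30.5% = $33,245.00
Next $166,000 at 27% = $44,820.00
Next $150,500 at 22.5% = $33,862.50
Remaining $25,000 at 13.5% = $3,375.00
Fee: $30,810.00 + $33,245.00 + $44,820.00 + $33,862.50 + $3,375.00 = $146,112.50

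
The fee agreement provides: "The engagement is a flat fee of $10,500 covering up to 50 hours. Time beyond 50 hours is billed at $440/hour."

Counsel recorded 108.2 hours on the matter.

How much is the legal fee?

Flat fee: $10,500.00
Excess hours: 108.2 − 50 = 58.2
Overrun: 58.2 × $440 = $25,608.00
Total: $10,500.00 + $25,608.00 = $36,108.00

$36,108.00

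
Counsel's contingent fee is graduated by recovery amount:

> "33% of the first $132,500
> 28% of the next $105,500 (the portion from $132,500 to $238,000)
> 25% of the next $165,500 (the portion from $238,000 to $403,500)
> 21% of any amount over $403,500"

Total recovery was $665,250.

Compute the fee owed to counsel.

First $132,500 at 33% = $43,725.00
Next $105,500 at 28% = $29,540.00
Next $165,500 at 25% = $41,375.00
Remaining $261,750 at 21% = $54,967.50
Fee: $43,725.00 + $29,540.00 + $41,375.00 + $54,967.50 = $169,607.50

$169,607.50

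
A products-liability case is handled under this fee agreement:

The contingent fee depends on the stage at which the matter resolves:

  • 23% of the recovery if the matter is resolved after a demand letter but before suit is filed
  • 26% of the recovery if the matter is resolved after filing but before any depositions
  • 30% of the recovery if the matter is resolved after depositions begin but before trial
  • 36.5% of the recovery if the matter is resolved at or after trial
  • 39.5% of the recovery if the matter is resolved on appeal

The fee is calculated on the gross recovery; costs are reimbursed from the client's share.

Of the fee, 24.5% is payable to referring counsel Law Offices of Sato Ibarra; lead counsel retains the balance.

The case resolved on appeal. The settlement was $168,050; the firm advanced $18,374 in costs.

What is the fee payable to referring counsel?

$16,263.04

Fee base is the gross recovery, $168,050; costs are reimbursed separately.
The matter resolved on appeal, so the 39.5% rate applies.
$168,050 × 39.5% = $66,379.75
Referral share: 24.5% of $66,379.75 = $16,263.04; lead counsel retains $66,379.75 − $16,263.04 = $50,116.71.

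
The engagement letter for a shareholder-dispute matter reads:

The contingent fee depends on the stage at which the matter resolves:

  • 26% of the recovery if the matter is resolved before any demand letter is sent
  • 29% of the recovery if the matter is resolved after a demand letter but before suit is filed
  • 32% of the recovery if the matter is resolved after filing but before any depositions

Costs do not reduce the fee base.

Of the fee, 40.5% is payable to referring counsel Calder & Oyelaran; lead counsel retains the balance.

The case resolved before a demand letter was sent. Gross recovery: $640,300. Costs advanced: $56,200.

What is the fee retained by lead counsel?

$99,054.41

Fee base is the gross recovery, $640,300; costs are reimbursed separately.
The matter resolved before a demand letter was sent, so the 26% rate applies.
$640,300 × 26% = $166,478.00
Referral share: 40.5% of $166,478.00 = $67,423.59; lead counsel retains $166,478.00 − $67,423.59 = $99,054.41.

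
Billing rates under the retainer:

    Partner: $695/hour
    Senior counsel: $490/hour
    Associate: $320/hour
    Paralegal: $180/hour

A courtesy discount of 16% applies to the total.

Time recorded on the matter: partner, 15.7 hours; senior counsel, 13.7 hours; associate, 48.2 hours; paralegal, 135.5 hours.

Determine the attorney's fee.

Partner: 15.7 × $695 = $10,911.50
Senior counsel: 13.7 × $490 = $6,713.00
Associate: 48.2 × $320 = $15,424.00
Paralegal: 135.5 × $180 = $24,390.00
Subtotal: $57,438.50
Less 16% discount: −$9,190.16
Total: $57,438.50 − $9,190.16 = $48,248.34

$48,248.34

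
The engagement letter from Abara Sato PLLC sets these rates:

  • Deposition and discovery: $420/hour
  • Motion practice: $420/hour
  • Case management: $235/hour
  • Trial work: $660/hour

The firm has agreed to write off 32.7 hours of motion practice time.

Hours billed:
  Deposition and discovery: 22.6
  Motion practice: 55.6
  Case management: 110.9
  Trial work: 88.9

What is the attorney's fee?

$103,845.50

Deposition and discovery: 22.6 × $420 = $9,492.00
Motion practice: 55.6 × $420 = $23,352.00
Case management: 110.9 × $235 = $26,061.50
Trial work: 88.9 × $660 = $58,674.00
Subtotal: $117,579.50
Write-off: 32.7 × $420 = $13,734.00
Total: $117,579.50 − $13,734.00 = $103,845.50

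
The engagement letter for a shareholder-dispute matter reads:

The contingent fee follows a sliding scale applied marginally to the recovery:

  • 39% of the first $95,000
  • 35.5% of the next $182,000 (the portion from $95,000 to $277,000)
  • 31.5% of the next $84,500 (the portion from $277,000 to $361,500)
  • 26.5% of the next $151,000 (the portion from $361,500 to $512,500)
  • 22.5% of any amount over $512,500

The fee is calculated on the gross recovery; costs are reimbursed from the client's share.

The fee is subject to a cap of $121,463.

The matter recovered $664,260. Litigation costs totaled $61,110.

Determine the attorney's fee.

Fee base is the gross recovery, $664,260; costs are reimbursed separately.
First $95,000 at 39% = $37,050.00
Next $182,000 at 35.5% = $64,610.00
Next $84,500 at 31.5% = $26,617.50
Next $151,000 at 26.5% = $40,015.00
Remaining $151,760 at 22.5% = $34,146.00
Fee: $37,050.00 + $64,610.00 + $26,617.50 + $40,015.00 + $34,146.00 = $202,438.50
$202,438.50 exceeds the $121,463 cap, so the fee is capped at $121,463.00.

$121,463.00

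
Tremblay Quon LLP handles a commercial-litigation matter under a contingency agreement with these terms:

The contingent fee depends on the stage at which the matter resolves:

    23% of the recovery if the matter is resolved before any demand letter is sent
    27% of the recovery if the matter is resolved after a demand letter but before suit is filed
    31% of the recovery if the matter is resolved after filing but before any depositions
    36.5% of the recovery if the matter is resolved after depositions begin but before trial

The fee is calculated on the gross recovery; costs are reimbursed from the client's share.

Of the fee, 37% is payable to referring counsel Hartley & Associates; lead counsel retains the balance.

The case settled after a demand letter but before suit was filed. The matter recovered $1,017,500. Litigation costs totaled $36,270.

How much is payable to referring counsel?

$101,648.25

Fee base is the gross recovery, $1,017,500; costs are reimbursed separately.
The matter settled after a demand letter but before suit was filed, so the 27% rate applies.
$1,017,500 × 27% = $274,725.00
Referral share: 37% of $274,725.00 = $101,648.25; lead counsel retains $274,725.00 − $101,648.25 = $173,076.75.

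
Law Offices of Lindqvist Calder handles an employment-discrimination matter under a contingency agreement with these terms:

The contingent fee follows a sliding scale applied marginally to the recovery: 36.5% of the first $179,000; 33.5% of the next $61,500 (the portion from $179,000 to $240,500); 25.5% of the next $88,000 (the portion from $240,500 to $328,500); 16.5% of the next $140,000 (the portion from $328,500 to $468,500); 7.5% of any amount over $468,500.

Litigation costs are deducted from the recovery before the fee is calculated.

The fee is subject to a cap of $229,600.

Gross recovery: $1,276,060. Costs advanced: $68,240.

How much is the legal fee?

$186,926.50

Fee base (net of costs): $1,276,060 − $68,240 = $1,207,820
First $179,000 at 36.5% = $65,335.00
Next $61,500 at 33.5% = $20,602.50
Next $88,000 at 25.5% = $22,440.00
Next $140,000 at 16.5% = $23,100.00
Remaining $739,320 at 7.5% = $55,449.00
Fee: $65,335.00 + $20,602.50 + $22,440.00 + $23,100.00 + $55,449.00 = $186,926.50
$186,926.50 is under the $229,600 cap.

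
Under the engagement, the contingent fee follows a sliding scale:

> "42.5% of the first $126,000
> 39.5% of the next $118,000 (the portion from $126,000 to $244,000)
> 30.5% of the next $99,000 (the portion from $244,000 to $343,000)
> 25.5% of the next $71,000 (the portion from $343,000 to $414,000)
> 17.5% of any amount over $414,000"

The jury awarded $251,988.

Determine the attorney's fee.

First $126,000 at 42.5% = $53,550.00
Next $118,000 at 39.5% = $46,610.00
Remaining $7,988 at 30.5% = $2,436.34
Fee: $53,550.00 + $46,610.00 + $2,436.34 = $102,596.34

$102,596.34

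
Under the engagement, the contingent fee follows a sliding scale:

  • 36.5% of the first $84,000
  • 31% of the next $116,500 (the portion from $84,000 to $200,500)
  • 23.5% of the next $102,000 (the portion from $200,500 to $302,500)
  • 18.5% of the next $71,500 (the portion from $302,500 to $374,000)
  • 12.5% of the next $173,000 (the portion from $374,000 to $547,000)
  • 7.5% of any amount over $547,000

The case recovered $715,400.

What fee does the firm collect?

$138,227.50

First $84,000 at 36.5% = $30,660.00
Next $116,500 at 31% = $36,115.00
Next $102,000 at 23.5% = $23,970.00
Next $71,500 at 18.5% = $13,227.50
Next $173,000 at 12.5% = $21,625.00
Remaining $168,400 at 7.5% = $12,630.00
Fee: $30,660.00 + $36,115.00 + $23,970.00 + $13,227.50 + $21,625.00 + $12,630.00 = $138,227.50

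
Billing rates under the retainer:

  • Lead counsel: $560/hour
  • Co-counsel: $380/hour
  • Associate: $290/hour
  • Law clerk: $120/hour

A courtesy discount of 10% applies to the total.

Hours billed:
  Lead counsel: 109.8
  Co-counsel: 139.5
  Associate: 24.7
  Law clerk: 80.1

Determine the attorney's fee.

Lead counsel: 109.8 × $560 = $61,488.00
Co-counsel: 139.5 × $380 = $53,010.00
Associate: 24.7 × $290 = $7,163.00
Law clerk: 80.1 × $120 = $9,612.00
Subtotal: $131,273.00
Less 10% discount: −$13,127.30
Total: $131,273.00 − $13,127.30 = $118,145.70

$118,145.70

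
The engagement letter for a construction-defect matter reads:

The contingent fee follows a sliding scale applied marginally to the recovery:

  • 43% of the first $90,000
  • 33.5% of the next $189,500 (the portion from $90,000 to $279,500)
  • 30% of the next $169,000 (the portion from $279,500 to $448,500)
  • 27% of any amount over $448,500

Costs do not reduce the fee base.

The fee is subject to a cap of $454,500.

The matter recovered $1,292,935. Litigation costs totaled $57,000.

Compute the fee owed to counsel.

$380,879.95

Fee base is the gross recovery, $1,292,935; costs are reimbursed separately.
First $90,000 at 43% = $38,700.00
Next $189,500 at 33.5% = $63,482.50
Next $169,000 at 30% = $50,700.00
Remaining $844,435 at 27% = $227,997.45
Fee: $38,700.00 + $63,482.50 + $50,700.00 + $227,997.45 = $380,879.95
$380,879.95 is under the $454,500 cap.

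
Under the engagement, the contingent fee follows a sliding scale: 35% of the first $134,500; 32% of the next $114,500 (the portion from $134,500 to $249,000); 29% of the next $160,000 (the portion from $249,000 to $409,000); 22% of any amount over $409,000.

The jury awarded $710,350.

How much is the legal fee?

$196,412.00

First $134,500 at 35% = $47,075.00
Next $114,500 at 32% = $36,640.00
Next $160,000 at 29% = $46,400.00
Remaining $301,350 at 22% = $66,297.00
Fee: $47,075.00 + $36,640.00 + $46,400.00 + $66,297.00 = $196,412.00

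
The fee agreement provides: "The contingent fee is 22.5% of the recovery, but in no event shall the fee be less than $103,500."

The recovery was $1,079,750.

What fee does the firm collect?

22.5% of $1,079,750 = $242,943.75
That exceeds the $103,500 minimum.

$242,943.75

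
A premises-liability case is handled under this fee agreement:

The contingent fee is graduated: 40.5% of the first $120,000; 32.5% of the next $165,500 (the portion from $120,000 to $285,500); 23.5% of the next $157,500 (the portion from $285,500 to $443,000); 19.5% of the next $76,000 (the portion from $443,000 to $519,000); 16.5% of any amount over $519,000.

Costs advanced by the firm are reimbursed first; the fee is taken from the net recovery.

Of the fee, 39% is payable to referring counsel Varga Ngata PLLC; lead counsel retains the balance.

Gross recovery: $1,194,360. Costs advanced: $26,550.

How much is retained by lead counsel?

$159,376.93

Fee base (net of costs): $1,194,360 − $26,550 = $1,167,810
First $120,000 at 40.5% = $48,600.00
Next $165,500 at 32.5% = $53,787.50
Next $157,500 at 23.5% = $37,012.50
Next $76,000 at 19.5% = $14,820.00
Remaining $648,810 at 16.5% = $107,053.65
Fee: $48,600.00 + $53,787.50 + $37,012.50 + $14,820.00 + $107,053.65 = $261,273.65
Referral share: 39% of $261,273.65 = $101,896.72; lead counsel retains $261,273.65 − $101,896.72 = $159,376.93.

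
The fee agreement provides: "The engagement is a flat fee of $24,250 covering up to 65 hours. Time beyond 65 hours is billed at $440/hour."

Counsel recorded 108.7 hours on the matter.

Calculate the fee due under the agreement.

$43,478.00

Flat fee: $24,250.00
Excess hours: 108.7 − 65 = 43.7
Overrun: 43.7 × $440 = $19,228.00
Total: $24,250.00 + $19,228.00 = $43,478.00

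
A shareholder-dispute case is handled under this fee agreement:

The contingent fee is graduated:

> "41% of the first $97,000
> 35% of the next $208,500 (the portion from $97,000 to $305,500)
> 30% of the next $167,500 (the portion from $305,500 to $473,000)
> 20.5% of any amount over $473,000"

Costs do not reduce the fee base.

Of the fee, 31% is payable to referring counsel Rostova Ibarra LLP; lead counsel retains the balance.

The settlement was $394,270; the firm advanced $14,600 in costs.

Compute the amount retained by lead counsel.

Fee base is the gross recovery, $394,270; costs are reimbursed separately.
First $97,000 at 41% = $39,770.00
Next $208,500 at 35% = $72,975.00
Remaining $88,770 at 30% = $26,631.00
Fee: $39,770.00 + $72,975.00 + $26,631.00 = $139,376.00
Referral share: 31% of $139,376.00 = $43,206.56; lead counsel retains $139,376.00 − $43,206.56 = $96,169.44.

$96,169.44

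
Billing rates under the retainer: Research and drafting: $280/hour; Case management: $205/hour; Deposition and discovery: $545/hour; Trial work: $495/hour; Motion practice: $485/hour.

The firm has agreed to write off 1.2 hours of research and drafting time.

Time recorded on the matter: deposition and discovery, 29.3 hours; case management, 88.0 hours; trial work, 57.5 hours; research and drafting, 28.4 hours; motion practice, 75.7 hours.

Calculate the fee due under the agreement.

Research and drafting: 28.4 × $280 = $7,952.00
Case management: 88.0 × $205 = $18,040.00
Deposition and discovery: 29.3 × $545 = $15,968.50
Trial work: 57.5 × $495 = $28,462.50
Motion practice: 75.7 × $485 = $36,714.50
Subtotal: $107,137.50
Write-off: 1.2 × $280 = $336.00
Total: $107,137.50 − $336.00 = $106,801.50

$106,801.50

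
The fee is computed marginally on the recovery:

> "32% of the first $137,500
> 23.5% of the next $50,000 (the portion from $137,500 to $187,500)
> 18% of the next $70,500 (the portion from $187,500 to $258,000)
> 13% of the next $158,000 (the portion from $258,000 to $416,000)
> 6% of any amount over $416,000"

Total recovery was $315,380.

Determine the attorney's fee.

First $137,500 at 32% = $44,000.00
Next $50,000 at 23.5% = $11,750.00
Next $70,500 at 18% = $12,690.00
Remaining $57,380 at 13% = $7,459.40
Fee: $44,000.00 + $11,750.00 + $12,690.00 + $7,459.40 = $75,899.40

$75,899.40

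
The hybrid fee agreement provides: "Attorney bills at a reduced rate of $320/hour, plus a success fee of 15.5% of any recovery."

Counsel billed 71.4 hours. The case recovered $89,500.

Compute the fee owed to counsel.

Hourly: 71.4 × $320 = $22,848.00
Success fee: 15.5% of $89,500 = $13,872.50
Total: $22,848.00 + $13,872.50 = $36,720.50

$36,720.50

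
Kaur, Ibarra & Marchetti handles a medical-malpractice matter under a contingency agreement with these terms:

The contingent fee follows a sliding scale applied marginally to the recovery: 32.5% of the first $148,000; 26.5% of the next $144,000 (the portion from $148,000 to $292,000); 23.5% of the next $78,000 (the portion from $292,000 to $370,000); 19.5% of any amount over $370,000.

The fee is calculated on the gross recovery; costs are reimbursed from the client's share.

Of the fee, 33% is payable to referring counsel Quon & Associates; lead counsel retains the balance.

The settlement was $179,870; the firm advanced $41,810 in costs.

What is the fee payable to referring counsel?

Fee base is the gross recovery, $179,870; costs are reimbursed separately.
First $148,000 at 32.5% = $48,100.00
Remaining $31,870 at 26.5% = $8,445.55
Fee: $48,100.00 + $8,445.55 = $56,545.55
Referral share: 33% of $56,545.55 = $18,660.03; lead counsel retains $56,545.55 − $18,660.03 = $37,885.52.

$18,660.03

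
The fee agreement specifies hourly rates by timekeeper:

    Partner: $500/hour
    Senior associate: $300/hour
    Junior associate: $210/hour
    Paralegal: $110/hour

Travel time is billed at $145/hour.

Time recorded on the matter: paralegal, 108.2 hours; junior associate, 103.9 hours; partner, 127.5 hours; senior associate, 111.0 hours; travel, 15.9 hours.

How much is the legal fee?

$133,076.50

Partner: 127.5 × $500 = $63,750.00
Senior associate: 111.0 × $300 = $33,300.00
Junior associate: 103.9 × $210 = $21,819.00
Paralegal: 108.2 × $110 = $11,902.00
Subtotal: $63,750.00 + $33,300.00 + $21,819.00 + $11,902.00 = $130,771.00
Travel: 15.9 × $145 = $2,305.50
Total: $130,771.00 + $2,305.50 = $133,076.50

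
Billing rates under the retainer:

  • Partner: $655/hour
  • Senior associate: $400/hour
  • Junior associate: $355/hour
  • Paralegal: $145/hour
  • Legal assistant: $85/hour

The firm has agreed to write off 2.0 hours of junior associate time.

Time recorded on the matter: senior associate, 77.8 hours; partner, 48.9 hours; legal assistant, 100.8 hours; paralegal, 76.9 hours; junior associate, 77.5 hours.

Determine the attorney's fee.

$109,670.50

Partner: 48.9 × $655 = $32,029.50
Senior associate: 77.8 × $400 = $31,120.00
Junior associate: 77.5 × $355 = $27,512.50
Paralegal: 76.9 × $145 = $11,150.50
Legal assistant: 100.8 × $85 = $8,568.00
Subtotal: $110,380.50
Write-off: 2.0 × $355 = $710.00
Total: $110,380.50 − $710.00 = $109,670.50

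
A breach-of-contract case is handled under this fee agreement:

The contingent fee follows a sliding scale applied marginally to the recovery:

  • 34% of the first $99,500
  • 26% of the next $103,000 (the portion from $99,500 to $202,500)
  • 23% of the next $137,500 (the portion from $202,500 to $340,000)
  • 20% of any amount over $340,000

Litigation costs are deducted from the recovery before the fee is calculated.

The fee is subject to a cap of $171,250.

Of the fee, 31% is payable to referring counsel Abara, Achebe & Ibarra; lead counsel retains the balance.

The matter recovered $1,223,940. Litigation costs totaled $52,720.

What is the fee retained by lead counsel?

$118,162.50

Fee base (net of costs): $1,223,940 − $52,720 = $1,171,220
First $99,500 at 34% = $33,830.00
Next $103,000 at 26% = $26,780.00
Next $137,500 at 23% = $31,625.00
Remaining $831,220 at 20% = $166,244.00
Fee: $33,830.00 + $26,780.00 + $31,625.00 + $166,244.00 = $258,479.00
$258,479.00 exceeds the $171,250 cap, so the fee is capped at $171,250.00.
Referral share: 31% of $171,250.00 = $53,087.50; lead counsel retains $171,250.00 − $53,087.50 = $118,162.50.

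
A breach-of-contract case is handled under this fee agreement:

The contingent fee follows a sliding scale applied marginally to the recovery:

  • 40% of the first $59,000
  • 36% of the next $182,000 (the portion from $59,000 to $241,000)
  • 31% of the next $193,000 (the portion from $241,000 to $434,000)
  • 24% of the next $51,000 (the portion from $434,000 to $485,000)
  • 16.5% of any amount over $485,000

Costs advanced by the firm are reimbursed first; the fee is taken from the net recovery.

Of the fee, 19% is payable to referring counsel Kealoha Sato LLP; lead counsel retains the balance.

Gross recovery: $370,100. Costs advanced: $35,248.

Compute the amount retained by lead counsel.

Fee base (net of costs): $370,100 − $35,248 = $334,852
First $59,000 at 40% = $23,600.00
Next $182,000 at 36% = $65,520.00
Remaining $93,852 at 31% = $29,094.12
Fee: $23,600.00 + $65,520.00 + $29,094.12 = $118,214.12
Referral share: 19% of $118,214.12 = $22,460.68; lead counsel retains $118,214.12 − $22,460.68 = $95,753.44.

$95,753.44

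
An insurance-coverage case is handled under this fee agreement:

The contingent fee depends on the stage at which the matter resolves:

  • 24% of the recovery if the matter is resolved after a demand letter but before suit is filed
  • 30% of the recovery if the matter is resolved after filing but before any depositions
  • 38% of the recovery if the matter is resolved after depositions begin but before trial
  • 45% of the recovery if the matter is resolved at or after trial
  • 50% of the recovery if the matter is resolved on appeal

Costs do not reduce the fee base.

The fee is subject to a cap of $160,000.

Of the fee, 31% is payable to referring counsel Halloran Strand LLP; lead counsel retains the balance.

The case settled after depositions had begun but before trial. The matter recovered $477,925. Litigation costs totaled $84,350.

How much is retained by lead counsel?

$110,400.00

Fee base is the gross recovery, $477,925; costs are reimbursed separately.
The matter settled after depositions had begun but before trial, so the 38% rate applies.
$477,925 × 38% = $181,611.50
$181,611.50 exceeds the $160,000 cap, so the fee is capped at $160,000.00.
Referral share: 31% of $160,000.00 = $49,600.00; lead counsel retains $160,000.00 − $49,600.00 = $110,400.00.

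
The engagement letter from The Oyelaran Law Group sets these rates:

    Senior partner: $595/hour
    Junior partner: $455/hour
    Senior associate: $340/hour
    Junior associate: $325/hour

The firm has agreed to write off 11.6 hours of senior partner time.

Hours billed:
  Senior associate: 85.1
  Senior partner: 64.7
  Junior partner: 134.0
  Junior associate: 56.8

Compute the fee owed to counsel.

Senior partner: 64.7 × $595 = $38,496.50
Junior partner: 134.0 × $455 = $60,970.00
Senior associate: 85.1 × $340 = $28,934.00
Junior associate: 56.8 × $325 = $18,460.00
Subtotal: $146,860.50
Write-off: 11.6 × $595 = $6,902.00
Total: $146,860.50 − $6,902.00 = $139,958.50

$139,958.50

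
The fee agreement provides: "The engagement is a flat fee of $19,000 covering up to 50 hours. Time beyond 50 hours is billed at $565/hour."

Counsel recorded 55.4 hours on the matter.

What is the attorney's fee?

Flat fee: $19,000.00
Excess hours: 55.4 − 50 = 5.4
Overrun: 5.4 × $565 = $3,051.00
Total: $19,000.00 + $3,051.00 = $22,051.00

$22,051.00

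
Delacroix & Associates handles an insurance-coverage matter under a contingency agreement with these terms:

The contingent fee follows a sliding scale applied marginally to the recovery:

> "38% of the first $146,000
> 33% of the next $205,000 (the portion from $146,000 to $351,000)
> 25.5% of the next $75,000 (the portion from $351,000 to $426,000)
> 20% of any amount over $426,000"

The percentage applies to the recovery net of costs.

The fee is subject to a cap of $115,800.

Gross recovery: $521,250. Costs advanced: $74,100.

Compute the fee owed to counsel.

Fee base (net of costs): $521,250 − $74,100 = $447,150
First $146,000 at 38% = $55,480.00
Next $205,000 at 33% = $67,650.00
Next $75,000 at 25.5% = $19,125.00
Remaining $21,150 at 20% = $4,230.00
Fee: $55,480.00 + $67,650.00 + $19,125.00 + $4,230.00 = $146,485.00
$146,485.00 exceeds the $115,800 cap, so the fee is capped at $115,800.00.

$115,800.00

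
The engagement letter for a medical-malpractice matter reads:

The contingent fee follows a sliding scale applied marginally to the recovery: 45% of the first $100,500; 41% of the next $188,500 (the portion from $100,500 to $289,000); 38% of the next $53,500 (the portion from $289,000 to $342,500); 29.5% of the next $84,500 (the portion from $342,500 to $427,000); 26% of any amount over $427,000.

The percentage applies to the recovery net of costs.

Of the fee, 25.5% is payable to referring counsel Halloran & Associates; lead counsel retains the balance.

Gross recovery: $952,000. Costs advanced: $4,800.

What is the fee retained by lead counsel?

Fee base (net of costs): $952,000 − $4,800 = $947,200
First $100,500 at 45% = $45,225.00
Next $188,500 at 41% = $77,285.00
Next $53,500 at 38% = $20,330.00
Next $84,500 at 29.5% = $24,927.50
Remaining $520,200 at 26% = $135,252.00
Fee: $45,225.00 + $77,285.00 + $20,330.00 + $24,927.50 + $135,252.00 = $303,019.50
Referral share: 25.5% of $303,019.50 = $77,269.97; lead counsel retains $303,019.50 − $77,269.97 = $225,749.53.

$225,749.53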